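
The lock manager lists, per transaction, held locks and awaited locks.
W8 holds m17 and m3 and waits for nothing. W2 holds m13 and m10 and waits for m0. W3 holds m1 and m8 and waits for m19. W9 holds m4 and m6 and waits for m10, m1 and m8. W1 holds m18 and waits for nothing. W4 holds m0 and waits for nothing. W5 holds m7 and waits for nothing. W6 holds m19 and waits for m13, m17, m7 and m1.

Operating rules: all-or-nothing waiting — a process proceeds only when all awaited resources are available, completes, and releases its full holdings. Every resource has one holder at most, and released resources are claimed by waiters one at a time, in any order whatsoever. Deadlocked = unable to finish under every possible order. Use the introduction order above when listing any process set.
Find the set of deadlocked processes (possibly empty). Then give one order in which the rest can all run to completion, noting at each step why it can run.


Deadlocked set: W3, W9 and W6.
Key observation: along W3 -> W6 -> W3, each member waits on what the next one holds — a deadlock; W9 waits into the deadlock from upstream.
One completion order for the rest: W4, W2, W8, W1, W5.
Verifying each step:
  run W4 (it waits on nothing); releases m0
  W2 waits on m0 — all released -> runs and releases m13 and m10
  run W8 (it waits on nothing); releases m17 and m3
  run W1 (it waits on nothing); releases m18
  run W5 (it waits on nothing); releases m7


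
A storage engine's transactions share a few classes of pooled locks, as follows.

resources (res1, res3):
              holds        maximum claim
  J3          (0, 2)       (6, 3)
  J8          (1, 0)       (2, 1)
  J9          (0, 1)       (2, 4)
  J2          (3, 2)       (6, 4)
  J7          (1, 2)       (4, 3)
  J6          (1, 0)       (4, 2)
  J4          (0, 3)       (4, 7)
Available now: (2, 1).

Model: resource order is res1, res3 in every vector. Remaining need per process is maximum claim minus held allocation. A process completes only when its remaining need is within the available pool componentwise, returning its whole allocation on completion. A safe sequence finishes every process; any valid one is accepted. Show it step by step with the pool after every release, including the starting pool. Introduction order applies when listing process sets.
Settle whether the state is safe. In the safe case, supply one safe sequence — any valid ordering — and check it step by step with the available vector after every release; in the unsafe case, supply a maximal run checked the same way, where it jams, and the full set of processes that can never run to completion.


SAFE, for example via the order J8, J7, J9, J2, J4, J6, J3.
Key observation: reading the order forward, J8 is the first process whose need (1, 1) meets the free pool (2, 1) exactly on a resource it requests.
Check, step by step:
  pool = (2, 1)
  J8: need (1, 1) fits (2, 1); releases (1, 0), pool now (3, 1)
  J7: need (3, 1) fits (3, 1); releases (1, 2), pool now (4, 3)
  J9: need (2, 3) fits (4, 3); releases (0, 1), pool now (4, 4)
  J2: need (3, 2) fits (4, 4); releases (3, 2), pool now (7, 6)
  J4: need (4, 4) fits (7, 6); releases (0, 3), pool now (7, 9)
  J6: need (3, 2) fits (7, 9); releases (1, 0), pool now (8, 9)
  J3: need (6, 1) fits (8, 9); releases (0, 2), pool now (8, 11)


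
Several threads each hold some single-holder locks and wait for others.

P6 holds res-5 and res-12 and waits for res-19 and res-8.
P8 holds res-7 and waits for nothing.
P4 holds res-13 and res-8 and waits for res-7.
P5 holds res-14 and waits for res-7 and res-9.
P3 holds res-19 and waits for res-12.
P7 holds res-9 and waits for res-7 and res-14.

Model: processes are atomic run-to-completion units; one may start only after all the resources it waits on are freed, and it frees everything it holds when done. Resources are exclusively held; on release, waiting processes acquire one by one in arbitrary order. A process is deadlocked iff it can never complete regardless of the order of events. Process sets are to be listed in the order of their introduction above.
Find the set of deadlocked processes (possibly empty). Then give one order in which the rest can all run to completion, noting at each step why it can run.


The deadlocked set is P6, P5, P3 and P7.
Key observation: the knot is the closed ring of waits P6 -> P3 -> P6; P5 and P7 are caught in further circular waits.
The rest can finish in the order P8, P4.
Step-by-step check:
  P8 waits on nothing -> runs at once and releases res-7
  P4 waits on res-7 — all released -> runs and releases res-13 and res-8


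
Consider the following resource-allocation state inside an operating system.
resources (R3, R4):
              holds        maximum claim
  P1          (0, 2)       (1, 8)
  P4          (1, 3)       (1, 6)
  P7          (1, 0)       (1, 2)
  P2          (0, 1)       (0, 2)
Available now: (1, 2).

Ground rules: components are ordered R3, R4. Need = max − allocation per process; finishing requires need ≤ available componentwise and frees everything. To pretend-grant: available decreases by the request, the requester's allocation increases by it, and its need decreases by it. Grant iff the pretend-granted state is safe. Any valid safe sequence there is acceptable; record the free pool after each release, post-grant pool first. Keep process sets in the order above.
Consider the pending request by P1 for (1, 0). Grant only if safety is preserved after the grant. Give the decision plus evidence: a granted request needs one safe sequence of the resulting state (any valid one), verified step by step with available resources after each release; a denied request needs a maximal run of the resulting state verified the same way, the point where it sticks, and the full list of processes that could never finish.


GRANT — the state after the grant stays safe, e.g. via P2, P7, P4, P1.
Key observation: with (0, 2) left after the transfer, P2 can run at once — the state stays safe.
Verifying the post-grant state step by step:
  pool = (0, 2)
  run P2 (needs (0, 1), free (0, 2)); after release of (0, 1) the pool is (0, 3)
  run P7 (needs (0, 2), free (0, 3)); after release of (1, 0) the pool is (1, 3)
  run P4 (needs (0, 3), free (1, 3)); after release of (1, 3) the pool is (2, 6)
  run P1 (needs (0, 6), free (2, 6)); after release of (1, 2) the pool is (3, 8)


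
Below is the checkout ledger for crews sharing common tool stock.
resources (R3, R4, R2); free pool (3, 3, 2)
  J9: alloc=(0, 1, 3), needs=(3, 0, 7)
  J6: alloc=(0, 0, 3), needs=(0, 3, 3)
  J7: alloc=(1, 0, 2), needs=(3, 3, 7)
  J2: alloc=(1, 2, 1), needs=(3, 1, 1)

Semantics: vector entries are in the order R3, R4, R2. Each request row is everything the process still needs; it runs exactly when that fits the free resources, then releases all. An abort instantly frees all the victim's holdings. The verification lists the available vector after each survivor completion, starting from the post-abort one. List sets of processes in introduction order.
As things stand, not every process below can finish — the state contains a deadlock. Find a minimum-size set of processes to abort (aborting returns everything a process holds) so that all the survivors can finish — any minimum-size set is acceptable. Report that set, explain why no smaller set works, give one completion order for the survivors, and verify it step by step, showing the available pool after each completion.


Minimum abort set: J7.
Key observation: aborting J7 returns (1, 0, 2), and J9 — hopeless before — runs at step 3 with the returned capacity in the pool.
Why nothing smaller works: aborting no one leaves the state deadlocked as given.
One survivor order: J2, J6, J9. Check, step by step (post-abort pool first):
  pool = (4, 3, 4)
  run J2 (needs (3, 1, 1), free (4, 3, 4)); after release of (1, 2, 1) the pool is (5, 5, 5)
  run J6 (needs (0, 3, 3), free (5, 5, 5)); after release of (0, 0, 3) the pool is (5, 5, 8)
  run J9 (needs (3, 0, 7), free (5, 5, 8)); after release of (0, 1, 3) the pool is (5, 6, 11)


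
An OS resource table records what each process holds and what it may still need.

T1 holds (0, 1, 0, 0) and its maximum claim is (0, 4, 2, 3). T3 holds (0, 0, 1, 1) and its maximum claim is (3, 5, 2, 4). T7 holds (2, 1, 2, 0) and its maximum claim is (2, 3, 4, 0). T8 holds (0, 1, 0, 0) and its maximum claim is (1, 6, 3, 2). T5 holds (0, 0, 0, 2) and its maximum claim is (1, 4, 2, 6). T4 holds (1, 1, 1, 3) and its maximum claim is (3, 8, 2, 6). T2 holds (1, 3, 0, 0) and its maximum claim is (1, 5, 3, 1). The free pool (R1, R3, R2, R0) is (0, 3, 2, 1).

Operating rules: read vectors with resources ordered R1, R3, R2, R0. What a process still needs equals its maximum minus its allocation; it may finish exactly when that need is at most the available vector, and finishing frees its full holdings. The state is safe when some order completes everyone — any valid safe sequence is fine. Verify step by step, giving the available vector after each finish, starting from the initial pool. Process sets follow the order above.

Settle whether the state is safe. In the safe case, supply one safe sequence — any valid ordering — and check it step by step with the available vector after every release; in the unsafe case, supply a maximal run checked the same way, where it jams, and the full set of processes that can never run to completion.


The state is UNSAFE.
Key observation: after T7, T2 complete, (3, 7, 4, 1) is the best the pool ever gets, yet each leftover process wants more R0.
The run T7, T2 cannot be extended any further. Check, step by step:
  pool = (0, 3, 2, 1)
  T7: need (0, 2, 2, 0) fits (0, 3, 2, 1); releases (2, 1, 2, 0), pool now (2, 4, 4, 1)
  T2: need (0, 2, 3, 1) fits (2, 4, 4, 1); releases (1, 3, 0, 0), pool now (3, 7, 4, 1)
  T1 cannot run: need (0, 3, 2, 3) vs free (3, 7, 4, 1) (insufficient R0)
  T3 cannot run: need (3, 5, 1, 3) vs free (3, 7, 4, 1) (insufficient R0)
  T8 cannot run: need (1, 5, 3, 2) vs free (3, 7, 4, 1) (insufficient R0)
  T5 cannot run: need (1, 4, 2, 4) vs free (3, 7, 4, 1) (insufficient R0)
  T4 cannot run: need (2, 7, 1, 3) vs free (3, 7, 4, 1) (insufficient R0)
Permanently blocked: T1, T3, T8, T5 and T4.


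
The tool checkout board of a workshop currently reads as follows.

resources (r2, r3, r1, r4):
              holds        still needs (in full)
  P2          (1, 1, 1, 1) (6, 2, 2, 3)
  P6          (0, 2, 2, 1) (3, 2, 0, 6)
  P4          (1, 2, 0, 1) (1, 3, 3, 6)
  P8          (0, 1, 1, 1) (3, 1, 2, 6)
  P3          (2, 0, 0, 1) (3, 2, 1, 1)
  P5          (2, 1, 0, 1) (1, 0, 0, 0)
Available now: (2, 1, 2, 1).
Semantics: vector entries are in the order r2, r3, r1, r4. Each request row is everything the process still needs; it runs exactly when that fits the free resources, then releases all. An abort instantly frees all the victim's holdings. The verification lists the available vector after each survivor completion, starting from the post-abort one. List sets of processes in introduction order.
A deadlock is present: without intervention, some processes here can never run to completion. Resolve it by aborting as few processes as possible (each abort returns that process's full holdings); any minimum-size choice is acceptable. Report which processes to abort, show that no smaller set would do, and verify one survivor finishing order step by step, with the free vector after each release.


Abort P6 and P8.
Key observation: P4 had no path to completion before; after the abort of P6 and P8 ((0, 3, 3, 2) returned), step 4 is where it fits.
Minimality, checking each single-abort alternative: P2 alone leaves P6 blocked (short on r4); P6 alone leaves P4 blocked (short on r4); P4 alone leaves P6 blocked (short on r4); P8 alone leaves P6 blocked (short on r4); P3 alone leaves P6 blocked (short on r4); P5 alone leaves P6 blocked (short on r4).
The survivors complete as P5, P3, P2, P4. Step-by-step check (starting from the post-abort pool):
  pool = (2, 4, 5, 3)
  P5: need (1, 0, 0, 0) fits (2, 4, 5, 3); releases (2, 1, 0, 1), pool now (4, 5, 5, 4)
  P3: need (3, 2, 1, 1) fits (4, 5, 5, 4); releases (2, 0, 0, 1), pool now (6, 5, 5, 5)
  P2: need (6, 2, 2, 3) fits (6, 5, 5, 5); releases (1, 1, 1, 1), pool now (7, 6, 6, 6)
  P4: need (1, 3, 3, 6) fits (7, 6, 6, 6); releases (1, 2, 0, 1), pool now (8, 8, 6, 7)


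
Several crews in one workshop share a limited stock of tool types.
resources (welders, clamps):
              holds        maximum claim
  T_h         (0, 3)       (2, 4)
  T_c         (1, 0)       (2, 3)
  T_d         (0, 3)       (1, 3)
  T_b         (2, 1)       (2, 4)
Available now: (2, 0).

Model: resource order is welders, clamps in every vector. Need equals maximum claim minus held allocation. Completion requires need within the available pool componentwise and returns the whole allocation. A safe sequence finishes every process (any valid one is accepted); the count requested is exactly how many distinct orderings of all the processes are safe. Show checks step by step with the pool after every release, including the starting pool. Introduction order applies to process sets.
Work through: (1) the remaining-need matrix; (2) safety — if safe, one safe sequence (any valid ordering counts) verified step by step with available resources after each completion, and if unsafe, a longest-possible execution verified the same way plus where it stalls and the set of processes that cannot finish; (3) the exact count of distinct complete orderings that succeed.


(1) Need matrix, components ordered welders, clamps:
  T_h: (2, 1)
  T_c: (1, 3)
  T_d: (1, 0)
  T_b: (0, 3)
(2) SAFE — a valid safe sequence is T_d, T_b, T_c, T_h.
Key observation: at T_b the run first touches a limit — (0, 3) against (2, 3), exact on a resource it actually requests.
Walking it through:
  pool = (2, 0)
  T_d: need (1, 0) fits (2, 0); releases (0, 3), pool now (2, 3)
  T_b: need (0, 3) fits (2, 3); releases (2, 1), pool now (4, 4)
  T_c: need (1, 3) fits (4, 4); releases (1, 0), pool now (5, 4)
  T_h: need (2, 1) fits (5, 4); releases (0, 3), pool now (5, 7)
(3) Exactly 6 of the possible complete orderings are safe sequences.


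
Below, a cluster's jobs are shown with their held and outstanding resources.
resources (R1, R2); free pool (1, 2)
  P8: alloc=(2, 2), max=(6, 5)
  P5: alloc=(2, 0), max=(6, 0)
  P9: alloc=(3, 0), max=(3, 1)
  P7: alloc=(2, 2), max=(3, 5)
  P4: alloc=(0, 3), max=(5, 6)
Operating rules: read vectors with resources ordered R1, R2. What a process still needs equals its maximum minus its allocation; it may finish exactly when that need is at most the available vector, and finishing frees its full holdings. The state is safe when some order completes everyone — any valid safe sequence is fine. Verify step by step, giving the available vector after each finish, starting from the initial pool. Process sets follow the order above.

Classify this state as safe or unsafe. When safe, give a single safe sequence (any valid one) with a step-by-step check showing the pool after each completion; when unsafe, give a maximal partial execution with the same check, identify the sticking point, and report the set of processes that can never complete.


UNSAFE.
Key observation: once P9, P5 finish, the pool peaks at (6, 2) — and every remaining process still needs more R2 than that.
A maximal execution: P9, P5 — then nothing else fits. Verifying each step:
  pool = (1, 2)
  P9 needs (0, 1) <= (1, 2) -> finishes; pool += (3, 0) = (4, 2)
  P5 needs (4, 0) <= (4, 2) -> finishes; pool += (2, 0) = (6, 2)
  P8 cannot run: need (4, 3) vs free (6, 2) (insufficient R2)
  P7 cannot run: need (1, 3) vs free (6, 2) (insufficient R2)
  P4 cannot run: need (5, 3) vs free (6, 2) (insufficient R2)
Permanently blocked: P8, P7 and P4.


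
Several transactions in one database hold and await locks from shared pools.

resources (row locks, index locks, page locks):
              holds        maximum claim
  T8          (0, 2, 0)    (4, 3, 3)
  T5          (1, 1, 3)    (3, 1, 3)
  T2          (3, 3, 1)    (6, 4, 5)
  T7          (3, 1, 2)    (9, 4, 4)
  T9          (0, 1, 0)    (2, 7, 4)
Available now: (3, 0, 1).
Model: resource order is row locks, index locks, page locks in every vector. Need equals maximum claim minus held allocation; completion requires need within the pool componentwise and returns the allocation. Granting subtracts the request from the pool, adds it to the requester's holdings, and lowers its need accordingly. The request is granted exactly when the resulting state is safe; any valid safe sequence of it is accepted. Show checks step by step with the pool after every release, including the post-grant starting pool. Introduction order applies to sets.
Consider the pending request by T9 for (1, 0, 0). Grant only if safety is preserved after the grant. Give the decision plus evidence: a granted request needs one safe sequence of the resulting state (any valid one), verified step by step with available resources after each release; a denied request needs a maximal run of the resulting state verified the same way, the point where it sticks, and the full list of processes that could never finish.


GRANT. The post-grant state is safe; one safe sequence: T5, T2, T7, T8, T9.
Key observation: even at the reduced pool (2, 0, 1), T5 fits immediately, so safety survives the grant.
Verifying the post-grant state step by step:
  pool = (2, 0, 1)
  run T5 (needs (2, 0, 0), free (2, 0, 1)); after release of (1, 1, 3) the pool is (3, 1, 4)
  run T2 (needs (3, 1, 4), free (3, 1, 4)); after release of (3, 3, 1) the pool is (6, 4, 5)
  run T7 (needs (6, 3, 2), free (6, 4, 5)); after release of (3, 1, 2) the pool is (9, 5, 7)
  run T8 (needs (4, 1, 3), free (9, 5, 7)); after release of (0, 2, 0) the pool is (9, 7, 7)
  run T9 (needs (1, 6, 4), free (9, 7, 7)); after release of (1, 1, 0) the pool is (10, 8, 7)


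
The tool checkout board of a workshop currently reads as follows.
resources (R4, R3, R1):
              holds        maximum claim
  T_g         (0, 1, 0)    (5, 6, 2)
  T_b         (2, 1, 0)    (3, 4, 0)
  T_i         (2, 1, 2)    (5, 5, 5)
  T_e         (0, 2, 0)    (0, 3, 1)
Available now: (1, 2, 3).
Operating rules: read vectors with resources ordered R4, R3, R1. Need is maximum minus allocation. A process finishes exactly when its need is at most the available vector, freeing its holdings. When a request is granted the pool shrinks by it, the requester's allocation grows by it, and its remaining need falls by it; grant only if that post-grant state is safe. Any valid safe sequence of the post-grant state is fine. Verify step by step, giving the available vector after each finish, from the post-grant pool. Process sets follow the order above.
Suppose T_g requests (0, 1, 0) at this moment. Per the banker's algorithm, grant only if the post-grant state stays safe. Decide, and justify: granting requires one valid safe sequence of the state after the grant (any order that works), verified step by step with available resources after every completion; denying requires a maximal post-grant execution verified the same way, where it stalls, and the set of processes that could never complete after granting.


GRANT. The post-grant state is safe; one safe sequence: T_e, T_b, T_i, T_g.
Key observation: (1, 1, 3) free after granting still covers T_e first, and each release covers the next.
Step-by-step check of the post-grant state:
  pool = (1, 1, 3)
  T_e needs (0, 1, 1) <= (1, 1, 3) -> finishes; pool += (0, 2, 0) = (1, 3, 3)
  T_b needs (1, 3, 0) <= (1, 3, 3) -> finishes; pool += (2, 1, 0) = (3, 4, 3)
  T_i needs (3, 4, 3) <= (3, 4, 3) -> finishes; pool += (2, 1, 2) = (5, 5, 5)
  T_g needs (5, 4, 2) <= (5, 5, 5) -> finishes; pool += (0, 2, 0) = (5, 7, 5)


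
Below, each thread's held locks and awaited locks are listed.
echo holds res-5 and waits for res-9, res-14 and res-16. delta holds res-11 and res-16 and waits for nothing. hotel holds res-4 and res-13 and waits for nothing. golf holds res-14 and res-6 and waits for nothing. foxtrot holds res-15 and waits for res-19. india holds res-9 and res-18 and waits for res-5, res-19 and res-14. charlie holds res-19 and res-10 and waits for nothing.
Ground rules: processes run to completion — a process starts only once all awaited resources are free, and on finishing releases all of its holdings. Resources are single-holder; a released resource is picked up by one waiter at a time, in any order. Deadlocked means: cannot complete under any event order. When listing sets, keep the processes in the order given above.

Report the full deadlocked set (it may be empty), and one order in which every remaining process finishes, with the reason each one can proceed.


Deadlocked: echo and india.
Key observation: nobody on the ring echo -> india -> echo can start until another member finishes, which never happens; no other process is dragged down with it.
One completion order for the rest: hotel, charlie, foxtrot, golf, delta.
Verifying each step:
  hotel waits on nothing -> runs at once and releases res-4 and res-13
  charlie waits on nothing -> runs at once and releases res-19 and res-10
  foxtrot: everything it awaited (res-19) is free; runs, freeing res-15
  golf waits on nothing -> runs at once and releases res-14 and res-6
  delta waits on nothing -> runs at once and releases res-11 and res-16


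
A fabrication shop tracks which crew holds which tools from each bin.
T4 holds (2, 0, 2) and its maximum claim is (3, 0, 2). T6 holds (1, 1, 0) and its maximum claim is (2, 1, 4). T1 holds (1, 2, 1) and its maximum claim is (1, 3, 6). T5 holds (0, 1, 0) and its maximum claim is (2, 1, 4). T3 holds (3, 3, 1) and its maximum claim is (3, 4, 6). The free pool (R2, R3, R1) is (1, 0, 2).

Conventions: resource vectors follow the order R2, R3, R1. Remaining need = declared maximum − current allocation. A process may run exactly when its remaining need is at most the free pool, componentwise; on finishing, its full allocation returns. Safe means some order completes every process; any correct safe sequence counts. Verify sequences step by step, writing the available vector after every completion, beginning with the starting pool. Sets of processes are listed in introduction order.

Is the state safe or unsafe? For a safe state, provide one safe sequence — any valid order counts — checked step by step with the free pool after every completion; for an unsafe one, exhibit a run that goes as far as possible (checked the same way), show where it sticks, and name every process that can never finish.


UNSAFE — no complete ordering exists.
Key observation: even finishing T4, T6, T5 leaves just (4, 2, 4) free — too little R1 for any of the remaining processes.
The run T4, T6, T5 cannot be extended any further. Check, step by step:
  pool = (1, 0, 2)
  T4: need (1, 0, 0) fits (1, 0, 2); releases (2, 0, 2), pool now (3, 0, 4)
  T6: need (1, 0, 4) fits (3, 0, 4); releases (1, 1, 0), pool now (4, 1, 4)
  T5: need (2, 0, 4) fits (4, 1, 4); releases (0, 1, 0), pool now (4, 2, 4)
  T1 still needs (0, 1, 5) but only (4, 2, 4) is free — short on R1
  T3 still needs (0, 1, 5) but only (4, 2, 4) is free — short on R1
Permanently blocked: T1 and T3.


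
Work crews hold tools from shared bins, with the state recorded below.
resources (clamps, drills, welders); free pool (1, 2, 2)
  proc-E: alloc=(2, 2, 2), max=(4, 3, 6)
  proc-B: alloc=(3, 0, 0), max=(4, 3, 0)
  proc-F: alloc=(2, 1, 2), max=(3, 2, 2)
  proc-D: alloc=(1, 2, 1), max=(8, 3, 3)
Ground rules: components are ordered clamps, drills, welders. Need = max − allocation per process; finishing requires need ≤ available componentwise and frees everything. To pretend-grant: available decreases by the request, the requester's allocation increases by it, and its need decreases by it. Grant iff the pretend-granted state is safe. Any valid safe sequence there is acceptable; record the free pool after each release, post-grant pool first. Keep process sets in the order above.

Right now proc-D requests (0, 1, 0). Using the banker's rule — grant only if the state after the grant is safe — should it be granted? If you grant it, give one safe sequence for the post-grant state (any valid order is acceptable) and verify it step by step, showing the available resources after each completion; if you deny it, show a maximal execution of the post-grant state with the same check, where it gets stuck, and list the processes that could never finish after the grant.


GRANT — the state after the grant stays safe, e.g. via proc-F, proc-E, proc-B, proc-D.
Key observation: the transfer keeps a workable pool ((1, 1, 2)); proc-F starts the safe sequence.
Step-by-step check of the post-grant state:
  pool = (1, 1, 2)
  proc-F: need (1, 1, 0) fits (1, 1, 2); releases (2, 1, 2), pool now (3, 2, 4)
  proc-E: need (2, 1, 4) fits (3, 2, 4); releases (2, 2, 2), pool now (5, 4, 6)
  proc-B: need (1, 3, 0) fits (5, 4, 6); releases (3, 0, 0), pool now (8, 4, 6)
  proc-D: need (7, 0, 2) fits (8, 4, 6); releases (1, 3, 1), pool now (9, 7, 7)


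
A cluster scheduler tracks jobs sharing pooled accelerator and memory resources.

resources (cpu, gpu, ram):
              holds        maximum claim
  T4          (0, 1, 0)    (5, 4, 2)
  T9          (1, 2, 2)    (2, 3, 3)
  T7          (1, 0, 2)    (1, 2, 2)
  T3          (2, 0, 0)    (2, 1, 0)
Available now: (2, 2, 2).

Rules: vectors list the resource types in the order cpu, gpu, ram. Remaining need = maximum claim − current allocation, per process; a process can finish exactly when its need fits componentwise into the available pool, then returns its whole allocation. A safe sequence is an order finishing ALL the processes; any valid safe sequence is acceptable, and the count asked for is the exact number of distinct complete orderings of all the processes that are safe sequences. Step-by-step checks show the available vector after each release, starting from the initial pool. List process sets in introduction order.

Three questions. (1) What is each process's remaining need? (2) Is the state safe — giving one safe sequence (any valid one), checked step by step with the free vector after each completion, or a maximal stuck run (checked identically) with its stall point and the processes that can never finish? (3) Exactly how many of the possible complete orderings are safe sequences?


(1) Remaining need (order cpu, gpu, ram):
  T4: (5, 3, 2)
  T9: (1, 1, 1)
  T7: (0, 2, 0)
  T3: (0, 1, 0)
(2) The state is SAFE; one workable sequence: T3, T7, T9, T4.
Key observation: reading the order forward, T7 is the first process whose need (0, 2, 0) meets the free pool (4, 2, 2) exactly on a resource it requests.
Check, step by step:
  pool = (2, 2, 2)
  run T3 (needs (0, 1, 0), free (2, 2, 2)); after release of (2, 0, 0) the pool is (4, 2, 2)
  run T7 (needs (0, 2, 0), free (4, 2, 2)); after release of (1, 0, 2) the pool is (5, 2, 4)
  run T9 (needs (1, 1, 1), free (5, 2, 4)); after release of (1, 2, 2) the pool is (6, 4, 6)
  run T4 (needs (5, 3, 2), free (6, 4, 6)); after release of (0, 1, 0) the pool is (6, 5, 6)
(3) Precisely 8 of the possible complete orderings are safe sequences.


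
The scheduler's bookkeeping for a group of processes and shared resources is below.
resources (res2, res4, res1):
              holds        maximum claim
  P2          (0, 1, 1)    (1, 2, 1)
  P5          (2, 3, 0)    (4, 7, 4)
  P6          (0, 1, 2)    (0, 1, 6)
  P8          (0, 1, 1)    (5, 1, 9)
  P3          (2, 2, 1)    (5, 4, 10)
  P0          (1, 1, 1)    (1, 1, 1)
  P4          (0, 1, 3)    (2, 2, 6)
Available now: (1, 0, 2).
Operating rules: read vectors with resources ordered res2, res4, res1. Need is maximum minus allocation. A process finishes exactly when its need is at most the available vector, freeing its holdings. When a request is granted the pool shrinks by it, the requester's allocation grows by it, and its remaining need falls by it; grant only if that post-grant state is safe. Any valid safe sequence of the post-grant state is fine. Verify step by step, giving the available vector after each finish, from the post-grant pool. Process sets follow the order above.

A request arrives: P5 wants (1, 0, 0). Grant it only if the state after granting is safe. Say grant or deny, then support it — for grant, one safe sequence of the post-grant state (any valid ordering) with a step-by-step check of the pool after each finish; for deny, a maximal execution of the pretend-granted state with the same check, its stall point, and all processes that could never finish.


DENY: after the grant no complete ordering would exist.
Key observation: after P0, P2, P6 the pool peaks at (1, 3, 6), and each blocked process is short somewhere: P5 on res4; P8 on res2, res1; P3 on res2, res1; P4 on res2.
Pretend the grant happened; the run P0, P2, P6 goes as far as possible. Check, step by step:
  pool = (0, 0, 2)
  P0: need (0, 0, 0) fits (0, 0, 2); releases (1, 1, 1), pool now (1, 1, 3)
  P2: need (1, 1, 0) fits (1, 1, 3); releases (0, 1, 1), pool now (1, 2, 4)
  P6: need (0, 0, 4) fits (1, 2, 4); releases (0, 1, 2), pool now (1, 3, 6)
  P5 cannot run: need (1, 4, 4) vs free (1, 3, 6) (insufficient res4)
  P8 cannot run: need (5, 0, 8) vs free (1, 3, 6) (insufficient res2 and res1)
  P3 cannot run: need (3, 2, 9) vs free (1, 3, 6) (insufficient res2 and res1)
  P4 cannot run: need (2, 1, 3) vs free (1, 3, 6) (insufficient res2)
Post-grant, the permanently blocked set is P5, P8, P3 and P4.


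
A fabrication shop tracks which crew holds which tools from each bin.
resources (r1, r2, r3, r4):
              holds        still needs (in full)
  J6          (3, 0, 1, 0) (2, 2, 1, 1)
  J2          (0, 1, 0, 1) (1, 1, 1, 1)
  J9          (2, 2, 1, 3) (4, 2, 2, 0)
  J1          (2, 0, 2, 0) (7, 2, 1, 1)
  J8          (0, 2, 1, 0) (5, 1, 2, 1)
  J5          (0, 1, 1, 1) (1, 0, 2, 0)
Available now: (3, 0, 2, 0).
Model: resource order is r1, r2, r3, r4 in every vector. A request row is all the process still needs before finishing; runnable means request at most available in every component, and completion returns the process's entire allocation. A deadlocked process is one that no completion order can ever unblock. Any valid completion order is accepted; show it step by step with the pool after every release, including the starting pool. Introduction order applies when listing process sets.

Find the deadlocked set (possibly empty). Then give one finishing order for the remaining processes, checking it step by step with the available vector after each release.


No process is deadlocked.
Key observation: there is always a runnable process — J5 first — so the state unwinds completely.
A valid finishing order for the others: J5, J2, J6, J9, J1, J8. Check, step by step:
  pool = (3, 0, 2, 0)
  run J5 (needs (1, 0, 2, 0), free (3, 0, 2, 0)); after release of (0, 1, 1, 1) the pool is (3, 1, 3, 1)
  run J2 (needs (1, 1, 1, 1), free (3, 1, 3, 1)); after release of (0, 1, 0, 1) the pool is (3, 2, 3, 2)
  run J6 (needs (2, 2, 1, 1), free (3, 2, 3, 2)); after release of (3, 0, 1, 0) the pool is (6, 2, 4, 2)
  run J9 (needs (4, 2, 2, 0), free (6, 2, 4, 2)); after release of (2, 2, 1, 3) the pool is (8, 4, 5, 5)
  run J1 (needs (7, 2, 1, 1), free (8, 4, 5, 5)); after release of (2, 0, 2, 0) the pool is (10, 4, 7, 5)
  run J8 (needs (5, 1, 2, 1), free (10, 4, 7, 5)); after release of (0, 2, 1, 0) the pool is (10, 6, 8, 5)


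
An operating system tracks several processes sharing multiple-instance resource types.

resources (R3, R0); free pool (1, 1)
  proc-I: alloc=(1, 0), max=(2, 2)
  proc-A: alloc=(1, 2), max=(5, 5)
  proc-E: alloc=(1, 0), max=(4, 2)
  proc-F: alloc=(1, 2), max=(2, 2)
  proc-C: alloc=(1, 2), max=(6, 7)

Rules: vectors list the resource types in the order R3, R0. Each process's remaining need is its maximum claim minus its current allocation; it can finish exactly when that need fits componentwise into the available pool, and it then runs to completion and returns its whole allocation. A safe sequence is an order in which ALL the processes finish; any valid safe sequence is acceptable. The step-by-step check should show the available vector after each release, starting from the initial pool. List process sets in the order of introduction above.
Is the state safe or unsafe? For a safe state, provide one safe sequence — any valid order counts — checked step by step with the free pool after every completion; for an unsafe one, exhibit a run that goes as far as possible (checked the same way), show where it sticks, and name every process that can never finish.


SAFE. One safe sequence: proc-F, proc-I, proc-E, proc-A, proc-C.
Key observation: proc-F is the earliest step where a requested resource binds exactly: need (1, 0), pool (1, 1) at its turn.
Walking it through:
  pool = (1, 1)
  run proc-F (needs (1, 0), free (1, 1)); after release of (1, 2) the pool is (2, 3)
  run proc-I (needs (1, 2), free (2, 3)); after release of (1, 0) the pool is (3, 3)
  run proc-E (needs (3, 2), free (3, 3)); after release of (1, 0) the pool is (4, 3)
  run proc-A (needs (4, 3), free (4, 3)); after release of (1, 2) the pool is (5, 5)
  run proc-C (needs (5, 5), free (5, 5)); after release of (1, 2) the pool is (6, 7)


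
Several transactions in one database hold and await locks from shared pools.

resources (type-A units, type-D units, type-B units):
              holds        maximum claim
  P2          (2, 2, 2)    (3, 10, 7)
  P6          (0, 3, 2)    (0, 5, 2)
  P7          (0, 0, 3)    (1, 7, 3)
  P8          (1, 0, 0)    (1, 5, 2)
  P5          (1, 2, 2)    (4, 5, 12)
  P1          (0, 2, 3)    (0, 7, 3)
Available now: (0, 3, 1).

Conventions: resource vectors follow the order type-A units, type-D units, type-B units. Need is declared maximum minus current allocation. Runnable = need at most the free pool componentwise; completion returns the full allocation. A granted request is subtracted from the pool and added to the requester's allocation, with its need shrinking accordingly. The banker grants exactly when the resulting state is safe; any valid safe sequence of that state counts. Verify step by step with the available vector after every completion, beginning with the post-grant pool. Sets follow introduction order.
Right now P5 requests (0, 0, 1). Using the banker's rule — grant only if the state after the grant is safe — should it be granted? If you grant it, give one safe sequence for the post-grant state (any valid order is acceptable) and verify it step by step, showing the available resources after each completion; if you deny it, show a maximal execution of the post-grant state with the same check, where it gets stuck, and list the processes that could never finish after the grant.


GRANT. The post-grant state is safe; one safe sequence: P6, P1, P8, P7, P2, P5.
Key observation: the grant leaves (0, 3, 0) free — enough for P6, whose release restarts the cascade.
Step-by-step check of the post-grant state:
  pool = (0, 3, 0)
  P6 needs (0, 2, 0) <= (0, 3, 0) -> finishes; pool += (0, 3, 2) = (0, 6, 2)
  P1 needs (0, 5, 0) <= (0, 6, 2) -> finishes; pool += (0, 2, 3) = (0, 8, 5)
  P8 needs (0, 5, 2) <= (0, 8, 5) -> finishes; pool += (1, 0, 0) = (1, 8, 5)
  P7 needs (1, 7, 0) <= (1, 8, 5) -> finishes; pool += (0, 0, 3) = (1, 8, 8)
  P2 needs (1, 8, 5) <= (1, 8, 8) -> finishes; pool += (2, 2, 2) = (3, 10, 10)
  P5 needs (3, 3, 9) <= (3, 10, 10) -> finishes; pool += (1, 2, 3) = (4, 12, 13)


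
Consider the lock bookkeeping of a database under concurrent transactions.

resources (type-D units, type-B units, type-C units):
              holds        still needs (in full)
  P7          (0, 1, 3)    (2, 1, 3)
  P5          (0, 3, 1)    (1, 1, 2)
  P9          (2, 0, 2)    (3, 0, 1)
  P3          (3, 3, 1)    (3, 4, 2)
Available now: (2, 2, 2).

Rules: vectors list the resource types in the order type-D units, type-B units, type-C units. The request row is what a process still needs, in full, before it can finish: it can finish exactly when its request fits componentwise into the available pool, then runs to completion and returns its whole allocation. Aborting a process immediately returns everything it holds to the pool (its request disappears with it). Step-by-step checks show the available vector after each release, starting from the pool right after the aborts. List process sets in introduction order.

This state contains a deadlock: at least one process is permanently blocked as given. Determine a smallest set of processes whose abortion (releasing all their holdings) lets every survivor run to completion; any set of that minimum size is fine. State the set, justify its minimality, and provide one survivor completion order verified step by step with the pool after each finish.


Abort P9.
Key observation: P3 could never have finished before the abort; with (2, 0, 2) returned by P9, it fits at step 3.
Why nothing smaller works: aborting no one leaves the state deadlocked as given.
The survivors complete as P5, P7, P3. Step-by-step check (starting from the post-abort pool):
  pool = (4, 2, 4)
  P5: need (1, 1, 2) fits (4, 2, 4); releases (0, 3, 1), pool now (4, 5, 5)
  P7: need (2, 1, 3) fits (4, 5, 5); releases (0, 1, 3), pool now (4, 6, 8)
  P3: need (3, 4, 2) fits (4, 6, 8); releases (3, 3, 1), pool now (7, 9, 9)


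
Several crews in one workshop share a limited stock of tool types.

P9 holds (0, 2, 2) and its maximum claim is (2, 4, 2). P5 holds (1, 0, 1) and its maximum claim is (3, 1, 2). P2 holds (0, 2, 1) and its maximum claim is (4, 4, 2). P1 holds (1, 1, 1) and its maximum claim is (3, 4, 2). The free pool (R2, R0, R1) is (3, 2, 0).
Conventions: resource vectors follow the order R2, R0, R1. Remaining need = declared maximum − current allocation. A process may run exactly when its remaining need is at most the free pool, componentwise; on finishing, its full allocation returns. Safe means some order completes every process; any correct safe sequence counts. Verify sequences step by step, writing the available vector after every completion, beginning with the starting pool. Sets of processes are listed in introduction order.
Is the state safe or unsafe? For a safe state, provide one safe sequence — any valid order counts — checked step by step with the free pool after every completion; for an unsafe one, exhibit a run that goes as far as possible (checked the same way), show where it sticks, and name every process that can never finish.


SAFE — a valid safe sequence is P9, P5, P1, P2.
Key observation: reading the order forward, P9 is the first process whose need (2, 2, 0) meets the free pool (3, 2, 0) exactly on a resource it requests.
Step-by-step check:
  pool = (3, 2, 0)
  P9 needs (2, 2, 0) <= (3, 2, 0) -> finishes; pool += (0, 2, 2) = (3, 4, 2)
  P5 needs (2, 1, 1) <= (3, 4, 2) -> finishes; pool += (1, 0, 1) = (4, 4, 3)
  P1 needs (2, 3, 1) <= (4, 4, 3) -> finishes; pool += (1, 1, 1) = (5, 5, 4)
  P2 needs (4, 2, 1) <= (5, 5, 4) -> finishes; pool += (0, 2, 1) = (5, 7, 5)


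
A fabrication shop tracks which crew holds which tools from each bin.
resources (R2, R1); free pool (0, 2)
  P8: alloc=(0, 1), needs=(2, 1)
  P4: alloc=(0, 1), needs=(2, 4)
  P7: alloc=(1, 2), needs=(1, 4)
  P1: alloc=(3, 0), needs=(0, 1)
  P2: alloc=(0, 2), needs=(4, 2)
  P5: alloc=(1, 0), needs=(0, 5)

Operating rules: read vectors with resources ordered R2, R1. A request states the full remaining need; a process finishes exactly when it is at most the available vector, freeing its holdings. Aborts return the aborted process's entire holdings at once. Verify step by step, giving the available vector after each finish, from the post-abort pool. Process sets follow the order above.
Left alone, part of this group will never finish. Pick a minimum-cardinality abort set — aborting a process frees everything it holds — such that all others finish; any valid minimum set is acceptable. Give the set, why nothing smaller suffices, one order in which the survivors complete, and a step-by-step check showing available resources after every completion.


Minimum abort set: P4.
Key observation: the deadlocked P7 becomes finishable only because P4 released (0, 1); it completes at step 3 below.
No smaller set exists: with zero aborts the deadlock remains.
One survivor order: P1, P8, P7, P5, P2. Verifying each step (post-abort pool first):
  pool = (0, 3)
  P1 needs (0, 1) <= (0, 3) -> finishes; pool += (3, 0) = (3, 3)
  P8 needs (2, 1) <= (3, 3) -> finishes; pool += (0, 1) = (3, 4)
  P7 needs (1, 4) <= (3, 4) -> finishes; pool += (1, 2) = (4, 6)
  P5 needs (0, 5) <= (4, 6) -> finishes; pool += (1, 0) = (5, 6)
  P2 needs (4, 2) <= (5, 6) -> finishes; pool += (0, 2) = (5, 8)
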